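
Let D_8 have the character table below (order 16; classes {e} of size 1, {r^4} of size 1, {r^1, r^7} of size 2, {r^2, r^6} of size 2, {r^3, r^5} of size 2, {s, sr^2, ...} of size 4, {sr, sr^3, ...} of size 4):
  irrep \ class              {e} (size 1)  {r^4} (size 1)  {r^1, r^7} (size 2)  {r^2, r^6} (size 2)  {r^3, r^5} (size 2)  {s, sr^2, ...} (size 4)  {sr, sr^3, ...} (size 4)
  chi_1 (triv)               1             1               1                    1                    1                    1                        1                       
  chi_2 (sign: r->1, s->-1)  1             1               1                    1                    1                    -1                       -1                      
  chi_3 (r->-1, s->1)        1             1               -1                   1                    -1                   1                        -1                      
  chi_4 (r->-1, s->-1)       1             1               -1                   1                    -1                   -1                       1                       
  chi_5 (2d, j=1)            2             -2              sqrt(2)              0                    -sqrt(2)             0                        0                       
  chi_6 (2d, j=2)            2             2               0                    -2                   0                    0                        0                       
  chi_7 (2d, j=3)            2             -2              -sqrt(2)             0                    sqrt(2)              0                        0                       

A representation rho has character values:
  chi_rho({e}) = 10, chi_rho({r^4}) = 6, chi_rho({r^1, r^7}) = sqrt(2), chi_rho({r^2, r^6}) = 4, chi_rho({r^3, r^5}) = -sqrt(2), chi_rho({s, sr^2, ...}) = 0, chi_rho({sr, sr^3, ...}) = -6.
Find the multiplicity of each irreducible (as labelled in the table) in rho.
Multiplicities: chi_1: 0, chi_2: 3, chi_3: 3, chi_4: 0, chi_5: 1, chi_6: 1, chi_7: 0.

Why: Use <chi_rho, chi> = (1/|G|) sum_C |C| * chi_rho(C) * conj(chi(C)) with |G| = 16 for each irreducible chi in the table:
  <chi_rho, chi_1> = (1/16)[1*(10)*conj(1) + 1*(6)*conj(1) + 2*(sqrt(2))*conj(1) + 2*(4)*conj(1) + 2*(-sqrt(2))*conj(1) + 4*(0)*conj(1) + 4*(-6)*conj(1)]
      = (1/16)[(10) + (6) + (2*sqrt(2)) + (8) + (-2*sqrt(2)) + (0) + (-24)] = 0/16 = 0
  <chi_rho, chi_2> = (1/16)[1*(10)*conj(1) + 1*(6)*conj(1) + 2*(sqrt(2))*conj(1) + 2*(4)*conj(1) + 2*(-sqrt(2))*conj(1) + 4*(0)*conj(-1) + 4*(-6)*conj(-1)]
      = (1/16)[(10) + (6) + (2*sqrt(2)) + (8) + (-2*sqrt(2)) + (0) + (24)] = 48/16 = 3
  <chi_rho, chi_3> = (1/16)[1*(10)*conj(1) + 1*(6)*conj(1) + 2*(sqrt(2))*conj(-1) + 2*(4)*conj(1) + 2*(-sqrt(2))*conj(-1) + 4*(0)*conj(1) + 4*(-6)*conj(-1)]
      = (1/16)[(10) + (6) + (-2*sqrt(2)) + (8) + (2*sqrt(2)) + (0) + (24)] = 48/16 = 3
  <chi_rho, chi_4> = (1/16)[1*(10)*conj(1) + 1*(6)*conj(1) + 2*(sqrt(2))*conj(-1) + 2*(4)*conj(1) + 2*(-sqrt(2))*conj(-1) + 4*(0)*conj(-1) + 4*(-6)*conj(1)]
      = (1/16)[(10) + (6) + (-2*sqrt(2)) + (8) + (2*sqrt(2)) + (0) + (-24)] = 0/16 = 0
  <chi_rho, chi_5> = (1/16)[1*(10)*conj(2) + 1*(6)*conj(-2) + 2*(sqrt(2))*conj(sqrt(2)) + 2*(4)*conj(0) + 2*(-sqrt(2))*conj(-sqrt(2)) + 4*(0)*conj(0) + 4*(-6)*conj(0)]
      = (1/16)[(20) + (-12) + (4) + (0) + (4) + (0) + (0)] = 16/16 = 1
  <chi_rho, chi_6> = (1/16)[1*(10)*conj(2) + 1*(6)*conj(2) + 2*(sqrt(2))*conj(0) + 2*(4)*conj(-2) + 2*(-sqrt(2))*conj(0) + 4*(0)*conj(0) + 4*(-6)*conj(0)]
      = (1/16)[(20) + (12) + (0) + (-16) + (0) + (0) + (0)] = 16/16 = 1
  <chi_rho, chi_7> = (1/16)[1*(10)*conj(2) + 1*(6)*conj(-2) + 2*(sqrt(2))*conj(-sqrt(2)) + 2*(4)*conj(0) + 2*(-sqrt(2))*conj(sqrt(2)) + 4*(0)*conj(0) + 4*(-6)*conj(0)]
      = (1/16)[(20) + (-12) + (-4) + (0) + (-4) + (0) + (0)] = 0/16 = 0
Dimension check: dim(rho) = sum (mult * dim) = 0*1 + 3*1 + 3*1 + 0*1 + 1*2 + 1*2 + 0*2 = 10 = chi_rho(e) = 10.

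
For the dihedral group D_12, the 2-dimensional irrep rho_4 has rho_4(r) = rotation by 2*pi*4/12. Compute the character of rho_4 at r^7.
chi_{rho_4}(r^7) = 2*cos(2*pi*4*7/12) = -1

Proof sketch: rho_4(r^7) is rotation by angle 2*pi*4*7/12, whose trace is 2*cos(2*pi*4*7/12) = -1.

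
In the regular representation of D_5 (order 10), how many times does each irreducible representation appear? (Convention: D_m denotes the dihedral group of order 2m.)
Each irreducible V_i of dimension d_i appears with multiplicity d_i, i.e. rho_reg = (direct sum over all irreducibles V_i) d_i V_i. The irreducible dimensions for D_5 are 1, 1, 2, 2: 2 irreducibles of dimension 1, each with multiplicity 1; 2 irreducibles of dimension 2, each with multiplicity 2. Total dimension 2*1*1 + 2*2*2 = 10 = |G|.

Details: General theorem: in the regular representation of a finite group G, each irreducible appears with multiplicity equal to its dimension. Check: dim(rho_reg) = sum d_i^2 = 1 + 1 + 4 + 4 = 10 = |G|.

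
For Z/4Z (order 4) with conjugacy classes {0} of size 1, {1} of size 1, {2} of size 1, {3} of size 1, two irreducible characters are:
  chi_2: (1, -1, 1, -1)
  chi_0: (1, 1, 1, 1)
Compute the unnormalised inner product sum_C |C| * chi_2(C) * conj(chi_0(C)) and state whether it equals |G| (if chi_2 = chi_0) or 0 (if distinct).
Sum = 0; so <chi_2, chi_0> = 0 (distinct irreducibles are orthogonal).

Why: Compute term by term over conjugacy classes (|C| * chi_2(C) * conj(chi_0(C))):
  1*(1)*conj(1) + 1*(-1)*conj(1) + 1*(1)*conj(1) + 1*(-1)*conj(1)
  = (1) + (-1) + (1) + (-1)
  = 0.
(Exp terms are combined using exp(i*s)*conj(exp(i*t)) = exp(i*(s-t)), and sums of them are collapsed using the identity that for every m > 1 the m distinct m-th roots of unity sum to 0, e.g. 1 + exp(2*I*pi/3) + exp(-2*I*pi/3) = 0.)
Dividing by |G| = 4 gives 0/4 = 0, matching the row-orthogonality relation <chi_2, chi_0> = [chi_2 = chi_0].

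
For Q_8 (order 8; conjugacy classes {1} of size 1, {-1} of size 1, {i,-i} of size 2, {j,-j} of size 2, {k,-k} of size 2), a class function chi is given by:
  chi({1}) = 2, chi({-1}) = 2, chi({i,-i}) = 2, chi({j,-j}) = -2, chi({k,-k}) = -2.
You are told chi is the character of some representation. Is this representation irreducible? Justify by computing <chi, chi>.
Not irreducible (reducible): <chi, chi> = 4 > 1.

Derivation: <chi, chi> = (1/|G|) sum_C |C| * |chi(C)|^2 = (1/8)[1*|2|^2 + 1*|2|^2 + 2*|2|^2 + 2*|-2|^2 + 2*|-2|^2]
  = (1/8)[(4) + (4) + (8) + (8) + (8)] = 32/8 = 4.
A character is irreducible iff <chi, chi> = 1, so this representation is reducible.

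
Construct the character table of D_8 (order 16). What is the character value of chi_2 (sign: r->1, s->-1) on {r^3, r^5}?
Conjugacy classes: {e} of size 1, {r^4} of size 1, {r^1, r^7} of size 2, {r^2, r^6} of size 2, {r^3, r^5} of size 2, {s, sr^2, ...} of size 4, {sr, sr^3, ...} of size 4.
Character table:
  irrep \ class              {e} (size 1)  {r^4} (size 1)  {r^1, r^7} (size 2)  {r^2, r^6} (size 2)  {r^3, r^5} (size 2)  {s, sr^2, ...} (size 4)  {sr, sr^3, ...} (size 4)
  chi_1 (triv)               1             1               1                    1                    1                    1                        1                       
  chi_2 (sign: r->1, s->-1)  1             1               1                    1                    1                    -1                       -1                      
  chi_3 (r->-1, s->1)        1             1               -1                   1                    -1                   1                        -1                      
  chi_4 (r->-1, s->-1)       1             1               -1                   1                    -1                   -1                       1                       
  chi_5 (2d, j=1)            2             -2              sqrt(2)              0                    -sqrt(2)             0                        0                       
  chi_6 (2d, j=2)            2             2               0                    -2                   0                    0                        0                       
  chi_7 (2d, j=3)            2             -2              -sqrt(2)             0                    sqrt(2)              0                        0                       

Spot check: chi_2 (sign: r->1, s->-1) on {r^3, r^5} = 1.

Reasoning: D_8 has order 2*8 = 16 with 7 conjugacy classes, hence 7 irreducibles. Sum of squared dims 1 + 1 + 1 + 1 + 4 + 4 + 4 = 16 = |G|. Linear characters come from the abelianisation; the 2-dimensional irreps have character r^k -> 2*cos(2*pi*j*k/8), reflections -> 0.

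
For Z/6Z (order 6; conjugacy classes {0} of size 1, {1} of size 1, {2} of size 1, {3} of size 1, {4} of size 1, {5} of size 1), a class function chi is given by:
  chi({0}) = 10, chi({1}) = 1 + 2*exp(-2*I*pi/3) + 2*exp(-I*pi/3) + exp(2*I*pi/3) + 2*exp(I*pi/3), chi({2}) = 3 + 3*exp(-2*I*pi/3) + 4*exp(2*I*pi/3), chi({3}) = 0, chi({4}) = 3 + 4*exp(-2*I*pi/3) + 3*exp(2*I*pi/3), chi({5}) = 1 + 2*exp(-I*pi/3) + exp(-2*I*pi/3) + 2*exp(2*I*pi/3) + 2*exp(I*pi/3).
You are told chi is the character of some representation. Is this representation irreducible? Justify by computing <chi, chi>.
Not irreducible (reducible): <chi, chi> = 18 > 1.

Why: <chi, chi> = (1/|G|) sum_C |C| * |chi(C)|^2 = (1/6)[1*|10|^2 + 1*|1 + 2*exp(-2*I*pi/3) + 2*exp(-I*pi/3) + exp(2*I*pi/3) + 2*exp(I*pi/3)|^2 + 1*|3 + 3*exp(-2*I*pi/3) + 4*exp(2*I*pi/3)|^2 + 1*|0|^2 + 1*|3 + 4*exp(-2*I*pi/3) + 3*exp(2*I*pi/3)|^2 + 1*|1 + 2*exp(-I*pi/3) + exp(-2*I*pi/3) + 2*exp(2*I*pi/3) + 2*exp(I*pi/3)|^2]
  = (1/6)[(100) + (3) + (1) + (0) + (1) + (3)] = 108/6 = 18.
(Exp terms are combined using exp(i*s)*conj(exp(i*t)) = exp(i*(s-t)), and sums of them are collapsed using the identity that for every m > 1 the m distinct m-th roots of unity sum to 0, e.g. 1 + exp(2*I*pi/3) + exp(-2*I*pi/3) = 0.)
A character is irreducible iff <chi, chi> = 1, so this representation is reducible.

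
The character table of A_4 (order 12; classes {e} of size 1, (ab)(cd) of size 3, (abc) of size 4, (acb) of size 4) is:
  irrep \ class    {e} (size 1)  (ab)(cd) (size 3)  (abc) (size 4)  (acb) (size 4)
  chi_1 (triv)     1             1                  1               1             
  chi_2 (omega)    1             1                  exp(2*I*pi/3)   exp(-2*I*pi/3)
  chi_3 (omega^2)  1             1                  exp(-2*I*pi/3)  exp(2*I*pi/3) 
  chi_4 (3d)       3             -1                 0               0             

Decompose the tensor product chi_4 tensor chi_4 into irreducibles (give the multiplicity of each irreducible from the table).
chi_4 tensor chi_4 = chi_1 + chi_2 + chi_3 + 2*chi_4 (all other irreducibles have multiplicity 0).

Why: The character of a tensor product is the pointwise product (chi_4 * chi_4)(C) = chi_4(C) * chi_4(C):
  {e}: (3)*(3), (ab)(cd): (-1)*(-1), (abc): (0)*(0), (acb): (0)*(0)
so (chi_4 * chi_4) takes values
  {e} -> 9, (ab)(cd) -> 1, (abc) -> 0, (acb) -> 0.
Now take the inner product of this character with each irreducible chi from the table, <chi_4*chi_4, chi> = (1/12) sum_C |C| (chi_4*chi_4)(C) conj(chi(C)):
  <chi_4*chi_4, chi_1> = (1/12)[1*(9)*conj(1) + 3*(1)*conj(1) + 4*(0)*conj(1) + 4*(0)*conj(1)]
      = (1/12)[(9) + (3) + (0) + (0)] = 12/12 = 1
  <chi_4*chi_4, chi_2> = (1/12)[1*(9)*conj(1) + 3*(1)*conj(1) + 4*(0)*conj(exp(2*I*pi/3)) + 4*(0)*conj(exp(-2*I*pi/3))]
      = (1/12)[(9) + (3) + (0) + (0)] = 12/12 = 1
  <chi_4*chi_4, chi_3> = (1/12)[1*(9)*conj(1) + 3*(1)*conj(1) + 4*(0)*conj(exp(-2*I*pi/3)) + 4*(0)*conj(exp(2*I*pi/3))]
      = (1/12)[(9) + (3) + (0) + (0)] = 12/12 = 1
  <chi_4*chi_4, chi_4> = (1/12)[1*(9)*conj(3) + 3*(1)*conj(-1) + 4*(0)*conj(0) + 4*(0)*conj(0)]
      = (1/12)[(27) + (-3) + (0) + (0)] = 24/12 = 2
(Exp terms are combined using exp(i*s)*conj(exp(i*t)) = exp(i*(s-t)), and sums of them are collapsed using the identity that for every m > 1 the m distinct m-th roots of unity sum to 0, e.g. 1 + exp(2*I*pi/3) + exp(-2*I*pi/3) = 0.)
Hence the multiplicities are chi_1: 1, chi_2: 1, chi_3: 1, chi_4: 2. Dimension check: dim(chi_4)*dim(chi_4) = 3*3 = 9 and sum (mult * dim) = 1*1 + 1*1 + 1*1 + 2*3 = 9.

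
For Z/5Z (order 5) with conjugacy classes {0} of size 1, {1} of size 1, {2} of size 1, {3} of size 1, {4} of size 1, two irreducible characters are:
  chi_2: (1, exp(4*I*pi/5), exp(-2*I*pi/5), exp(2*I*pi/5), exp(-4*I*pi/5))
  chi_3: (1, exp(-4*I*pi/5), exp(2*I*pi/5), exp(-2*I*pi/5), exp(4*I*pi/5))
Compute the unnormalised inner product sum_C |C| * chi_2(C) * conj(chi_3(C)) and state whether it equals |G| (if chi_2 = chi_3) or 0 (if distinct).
Sum = 0; so <chi_2, chi_3> = 0 (distinct irreducibles are orthogonal).

Proof sketch: Compute term by term over conjugacy classes (|C| * chi_2(C) * conj(chi_3(C))):
  1*(1)*conj(1) + 1*(exp(4*I*pi/5))*conj(exp(-4*I*pi/5)) + 1*(exp(-2*I*pi/5))*conj(exp(2*I*pi/5)) + 1*(exp(2*I*pi/5))*conj(exp(-2*I*pi/5)) + 1*(exp(-4*I*pi/5))*conj(exp(4*I*pi/5))
  = (1) + (exp(-2*I*pi/5)) + (exp(-4*I*pi/5)) + (exp(4*I*pi/5)) + (exp(2*I*pi/5))
  = 0.
(Exp terms are combined using exp(i*s)*conj(exp(i*t)) = exp(i*(s-t)), and sums of them are collapsed using the identity that for every m > 1 the m distinct m-th roots of unity sum to 0, e.g. 1 + exp(2*I*pi/3) + exp(-2*I*pi/3) = 0.)
Dividing by |G| = 5 gives 0/5 = 0, matching the row-orthogonality relation <chi_2, chi_3> = [chi_2 = chi_3].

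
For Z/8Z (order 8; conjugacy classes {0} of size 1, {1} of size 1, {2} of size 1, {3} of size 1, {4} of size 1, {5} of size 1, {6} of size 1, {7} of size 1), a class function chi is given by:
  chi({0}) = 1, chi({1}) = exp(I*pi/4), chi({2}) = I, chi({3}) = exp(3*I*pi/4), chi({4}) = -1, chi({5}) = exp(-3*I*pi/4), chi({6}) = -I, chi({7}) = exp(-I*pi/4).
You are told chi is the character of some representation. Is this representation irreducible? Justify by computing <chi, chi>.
Irreducible: <chi, chi> = 1.

Solution. <chi, chi> = (1/|G|) sum_C |C| * |chi(C)|^2 = (1/8)[1*|1|^2 + 1*|exp(I*pi/4)|^2 + 1*|I|^2 + 1*|exp(3*I*pi/4)|^2 + 1*|-1|^2 + 1*|exp(-3*I*pi/4)|^2 + 1*|-I|^2 + 1*|exp(-I*pi/4)|^2]
  = (1/8)[(1) + (1) + (1) + (1) + (1) + (1) + (1) + (1)] = 8/8 = 1.
(Exp terms are combined using exp(i*s)*conj(exp(i*t)) = exp(i*(s-t)), and sums of them are collapsed using the identity that for every m > 1 the m distinct m-th roots of unity sum to 0, e.g. 1 + exp(2*I*pi/3) + exp(-2*I*pi/3) = 0.)
A character is irreducible iff <chi, chi> = 1, so this representation is irreducible.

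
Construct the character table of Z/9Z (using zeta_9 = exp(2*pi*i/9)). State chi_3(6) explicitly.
Character table of Z/9Z (irreps indexed chi_0,...,chi_8 with chi_k(m) = zeta_9^(k*m), zeta_9 = exp(2*pi*i/9)):
  irrep \ class  {0} (size 1)  {1} (size 1)    {2} (size 1)    {3} (size 1)    {4} (size 1)    {5} (size 1)    {6} (size 1)    {7} (size 1)    {8} (size 1)  
  chi_0          1             1               1               1               1               1               1               1               1             
  chi_1          1             exp(2*I*pi/9)   exp(4*I*pi/9)   exp(2*I*pi/3)   exp(8*I*pi/9)   exp(-8*I*pi/9)  exp(-2*I*pi/3)  exp(-4*I*pi/9)  exp(-2*I*pi/9)
  chi_2          1             exp(4*I*pi/9)   exp(8*I*pi/9)   exp(-2*I*pi/3)  exp(-2*I*pi/9)  exp(2*I*pi/9)   exp(2*I*pi/3)   exp(-8*I*pi/9)  exp(-4*I*pi/9)
  chi_3          1             exp(2*I*pi/3)   exp(-2*I*pi/3)  1               exp(2*I*pi/3)   exp(-2*I*pi/3)  1               exp(2*I*pi/3)   exp(-2*I*pi/3)
  chi_4          1             exp(8*I*pi/9)   exp(-2*I*pi/9)  exp(2*I*pi/3)   exp(-4*I*pi/9)  exp(4*I*pi/9)   exp(-2*I*pi/3)  exp(2*I*pi/9)   exp(-8*I*pi/9)
  chi_5          1             exp(-8*I*pi/9)  exp(2*I*pi/9)   exp(-2*I*pi/3)  exp(4*I*pi/9)   exp(-4*I*pi/9)  exp(2*I*pi/3)   exp(-2*I*pi/9)  exp(8*I*pi/9) 
  chi_6          1             exp(-2*I*pi/3)  exp(2*I*pi/3)   1               exp(-2*I*pi/3)  exp(2*I*pi/3)   1               exp(-2*I*pi/3)  exp(2*I*pi/3) 
  chi_7          1             exp(-4*I*pi/9)  exp(-8*I*pi/9)  exp(2*I*pi/3)   exp(2*I*pi/9)   exp(-2*I*pi/9)  exp(-2*I*pi/3)  exp(8*I*pi/9)   exp(4*I*pi/9) 
  chi_8          1             exp(-2*I*pi/9)  exp(-4*I*pi/9)  exp(-2*I*pi/3)  exp(-8*I*pi/9)  exp(8*I*pi/9)   exp(2*I*pi/3)   exp(4*I*pi/9)   exp(2*I*pi/9) 

Spot check: chi_3(6) = zeta_9^(3*6) = zeta_9^18 = 1.

Explanation: Z/9Z is abelian, so all 9 irreducible complex representations are 1-dimensional. They are given by chi_k(m) = zeta_9^(k*m) for k = 0,...,8. Row orthogonality: sum_m chi_k(m) conj(chi_l(m)) = 9 * [k = l].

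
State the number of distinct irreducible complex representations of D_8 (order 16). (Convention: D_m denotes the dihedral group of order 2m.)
7

Working: The number of irreducible complex representations of a finite group equals its number of conjugacy classes. D_8 has 7 conjugacy classes (n/2 + 3 for n even), so D_8 (order 16) has exactly 7 irreducible complex representations.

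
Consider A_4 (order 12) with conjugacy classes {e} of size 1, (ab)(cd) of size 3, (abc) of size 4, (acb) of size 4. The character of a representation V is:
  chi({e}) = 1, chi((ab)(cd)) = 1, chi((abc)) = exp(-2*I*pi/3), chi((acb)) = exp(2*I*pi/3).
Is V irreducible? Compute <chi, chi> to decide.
Irreducible: <chi, chi> = 1.

Proof sketch: <chi, chi> = (1/|G|) sum_C |C| * |chi(C)|^2 = (1/12)[1*|1|^2 + 3*|1|^2 + 4*|exp(-2*I*pi/3)|^2 + 4*|exp(2*I*pi/3)|^2]
  = (1/12)[(1) + (3) + (4) + (4)] = 12/12 = 1.
(Exp terms are combined using exp(i*s)*conj(exp(i*t)) = exp(i*(s-t)), and sums of them are collapsed using the identity that for every m > 1 the m distinct m-th roots of unity sum to 0, e.g. 1 + exp(2*I*pi/3) + exp(-2*I*pi/3) = 0.)
A character is irreducible iff <chi, chi> = 1, so this representation is irreducible.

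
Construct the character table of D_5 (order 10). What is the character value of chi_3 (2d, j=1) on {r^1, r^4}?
Conjugacy classes: {e} of size 1, {r^1, r^4} of size 2, {r^2, r^3} of size 2, {s, sr, ..., sr^4} of size 5.
Character table:
  irrep \ class              {e} (size 1)  {r^1, r^4} (size 2)  {r^2, r^3} (size 2)  {s, sr, ..., sr^4} (size 5)
  chi_1 (triv)               1             1                    1                    1                          
  chi_2 (sign: r->1, s->-1)  1             1                    1                    -1                         
  chi_3 (2d, j=1)            2             -1/2 + sqrt(5)/2     -sqrt(5)/2 - 1/2     0                          
  chi_4 (2d, j=2)            2             -sqrt(5)/2 - 1/2     -1/2 + sqrt(5)/2     0                          

Spot check: chi_3 (2d, j=1) on {r^1, r^4} = -1/2 + sqrt(5)/2.

D_5 has order 2*5 = 10 with 4 conjugacy classes, hence 4 irreducibles. Sum of squared dims 1 + 1 + 4 + 4 = 10 = |G|. Linear characters come from the abelianisation; the 2-dimensional irreps have character r^k -> 2*cos(2*pi*j*k/5), reflections -> 0.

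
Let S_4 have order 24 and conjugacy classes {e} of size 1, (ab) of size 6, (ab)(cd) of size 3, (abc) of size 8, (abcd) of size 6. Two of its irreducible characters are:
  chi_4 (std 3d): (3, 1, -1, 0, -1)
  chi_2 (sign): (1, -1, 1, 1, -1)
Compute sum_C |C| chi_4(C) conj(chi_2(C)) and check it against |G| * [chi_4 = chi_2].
Sum = 0; so <chi_4, chi_2> = 0 (distinct irreducibles are orthogonal).

Details: Compute term by term over conjugacy classes (|C| * chi_4(C) * conj(chi_2(C))):
  1*(3)*conj(1) + 6*(1)*conj(-1) + 3*(-1)*conj(1) + 8*(0)*conj(1) + 6*(-1)*conj(-1)
  = (3) + (-6) + (-3) + (0) + (6)
  = 0.
Dividing by |G| = 24 gives 0/24 = 0, matching the row-orthogonality relation <chi_4, chi_2> = [chi_4 = chi_2].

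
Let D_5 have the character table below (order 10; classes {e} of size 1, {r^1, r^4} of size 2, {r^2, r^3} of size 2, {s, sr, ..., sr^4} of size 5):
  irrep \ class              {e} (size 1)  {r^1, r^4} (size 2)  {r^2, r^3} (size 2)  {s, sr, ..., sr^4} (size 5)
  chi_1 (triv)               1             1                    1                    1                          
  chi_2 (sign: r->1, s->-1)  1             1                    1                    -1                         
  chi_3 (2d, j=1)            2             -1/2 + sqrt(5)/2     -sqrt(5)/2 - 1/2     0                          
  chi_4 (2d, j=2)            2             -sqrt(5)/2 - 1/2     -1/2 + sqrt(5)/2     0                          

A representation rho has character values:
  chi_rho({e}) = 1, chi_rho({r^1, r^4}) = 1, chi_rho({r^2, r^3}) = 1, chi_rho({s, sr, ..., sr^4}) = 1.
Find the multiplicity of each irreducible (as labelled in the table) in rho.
Multiplicities: chi_1: 1, chi_2: 0, chi_3: 0, chi_4: 0.

Why: Use <chi_rho, chi> = (1/|G|) sum_C |C| * chi_rho(C) * conj(chi(C)) with |G| = 10 for each irreducible chi in the table:
  <chi_rho, chi_1> = (1/10)[1*(1)*conj(1) + 2*(1)*conj(1) + 2*(1)*conj(1) + 5*(1)*conj(1)]
      = (1/10)[(1) + (2) + (2) + (5)] = 10/10 = 1
  <chi_rho, chi_2> = (1/10)[1*(1)*conj(1) + 2*(1)*conj(1) + 2*(1)*conj(1) + 5*(1)*conj(-1)]
      = (1/10)[(1) + (2) + (2) + (-5)] = 0/10 = 0
  <chi_rho, chi_3> = (1/10)[1*(1)*conj(2) + 2*(1)*conj(-1/2 + sqrt(5)/2) + 2*(1)*conj(-sqrt(5)/2 - 1/2) + 5*(1)*conj(0)]
      = (1/10)[(2) + (-1 + sqrt(5)) + (-sqrt(5) - 1) + (0)] = 0/10 = 0
  <chi_rho, chi_4> = (1/10)[1*(1)*conj(2) + 2*(1)*conj(-sqrt(5)/2 - 1/2) + 2*(1)*conj(-1/2 + sqrt(5)/2) + 5*(1)*conj(0)]
      = (1/10)[(2) + (-sqrt(5) - 1) + (-1 + sqrt(5)) + (0)] = 0/10 = 0
Dimension check: dim(rho) = sum (mult * dim) = 1*1 + 0*1 + 0*2 + 0*2 = 1 = chi_rho(e) = 1.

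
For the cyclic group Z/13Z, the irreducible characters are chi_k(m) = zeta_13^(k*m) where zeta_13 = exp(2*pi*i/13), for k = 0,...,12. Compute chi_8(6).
chi_8(6) = zeta_13^48 = exp(-8*I*pi/13)

Working: chi_8(6) = zeta_13^(8*6) = zeta_13^48. Since zeta_13^13 = 1, this equals zeta_13^9 = exp(2*pi*i*9/13) = exp(-8*I*pi/13).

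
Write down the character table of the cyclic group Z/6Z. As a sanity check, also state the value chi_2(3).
Character table of Z/6Z (irreps indexed chi_0,...,chi_5 with chi_k(m) = zeta_6^(k*m), zeta_6 = exp(2*pi*i/6)):
  irrep \ class  {0} (size 1)  {1} (size 1)    {2} (size 1)    {3} (size 1)  {4} (size 1)    {5} (size 1)  
  chi_0          1             1               1               1             1               1             
  chi_1          1             exp(I*pi/3)     exp(2*I*pi/3)   -1            exp(-2*I*pi/3)  exp(-I*pi/3)  
  chi_2          1             exp(2*I*pi/3)   exp(-2*I*pi/3)  1             exp(2*I*pi/3)   exp(-2*I*pi/3)
  chi_3          1             -1              1               -1            1               -1            
  chi_4          1             exp(-2*I*pi/3)  exp(2*I*pi/3)   1             exp(-2*I*pi/3)  exp(2*I*pi/3) 
  chi_5          1             exp(-I*pi/3)    exp(-2*I*pi/3)  -1            exp(2*I*pi/3)   exp(I*pi/3)   

Spot check: chi_2(3) = zeta_6^(2*3) = zeta_6^6 = 1.

Reasoning: Z/6Z is abelian, so all 6 irreducible complex representations are 1-dimensional. They are given by chi_k(m) = zeta_6^(k*m) for k = 0,...,5. Row orthogonality: sum_m chi_k(m) conj(chi_l(m)) = 6 * [k = l].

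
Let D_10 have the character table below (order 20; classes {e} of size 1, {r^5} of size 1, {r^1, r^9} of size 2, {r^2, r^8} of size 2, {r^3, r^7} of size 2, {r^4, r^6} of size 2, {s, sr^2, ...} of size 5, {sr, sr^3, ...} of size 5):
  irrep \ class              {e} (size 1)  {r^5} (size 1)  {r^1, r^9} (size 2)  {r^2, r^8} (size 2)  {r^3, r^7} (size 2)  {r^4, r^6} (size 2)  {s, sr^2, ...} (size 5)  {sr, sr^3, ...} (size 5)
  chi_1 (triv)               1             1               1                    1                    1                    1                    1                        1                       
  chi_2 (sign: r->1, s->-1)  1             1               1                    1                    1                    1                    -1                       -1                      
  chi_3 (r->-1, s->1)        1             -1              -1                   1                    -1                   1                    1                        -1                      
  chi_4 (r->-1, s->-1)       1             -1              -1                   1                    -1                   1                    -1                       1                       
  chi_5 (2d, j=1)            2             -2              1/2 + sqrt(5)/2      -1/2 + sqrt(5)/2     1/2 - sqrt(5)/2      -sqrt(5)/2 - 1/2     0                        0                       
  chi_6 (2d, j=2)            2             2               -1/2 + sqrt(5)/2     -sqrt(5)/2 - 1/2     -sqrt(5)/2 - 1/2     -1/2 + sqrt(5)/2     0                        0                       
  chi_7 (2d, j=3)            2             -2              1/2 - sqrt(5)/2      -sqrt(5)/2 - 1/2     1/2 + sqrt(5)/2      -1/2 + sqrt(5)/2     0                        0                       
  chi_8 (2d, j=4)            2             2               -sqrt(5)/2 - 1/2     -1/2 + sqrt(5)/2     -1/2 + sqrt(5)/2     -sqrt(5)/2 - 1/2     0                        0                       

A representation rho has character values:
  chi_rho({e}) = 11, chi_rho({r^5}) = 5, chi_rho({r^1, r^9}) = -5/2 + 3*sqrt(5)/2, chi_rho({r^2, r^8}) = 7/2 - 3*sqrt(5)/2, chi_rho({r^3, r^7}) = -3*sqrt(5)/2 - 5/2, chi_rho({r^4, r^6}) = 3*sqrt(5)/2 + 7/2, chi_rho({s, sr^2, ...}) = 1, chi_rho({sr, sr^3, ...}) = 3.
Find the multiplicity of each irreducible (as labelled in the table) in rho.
Multiplicities: chi_1: 2, chi_2: 0, chi_3: 1, chi_4: 2, chi_5: 0, chi_6: 3, chi_7: 0, chi_8: 0.

Details: Use <chi_rho, chi> = (1/|G|) sum_C |C| * chi_rho(C) * conj(chi(C)) with |G| = 20 for each irreducible chi in the table:
  <chi_rho, chi_1> = (1/20)[1*(11)*conj(1) + 1*(5)*conj(1) + 2*(-5/2 + 3*sqrt(5)/2)*conj(1) + 2*(7/2 - 3*sqrt(5)/2)*conj(1) + 2*(-3*sqrt(5)/2 - 5/2)*conj(1) + 2*(3*sqrt(5)/2 + 7/2)*conj(1) + 5*(1)*conj(1) + 5*(3)*conj(1)]
      = (1/20)[(11) + (5) + (-5 + 3*sqrt(5)) + (7 - 3*sqrt(5)) + (-3*sqrt(5) - 5) + (3*sqrt(5) + 7) + (5) + (15)] = 40/20 = 2
  <chi_rho, chi_2> = (1/20)[1*(11)*conj(1) + 1*(5)*conj(1) + 2*(-5/2 + 3*sqrt(5)/2)*conj(1) + 2*(7/2 - 3*sqrt(5)/2)*conj(1) + 2*(-3*sqrt(5)/2 - 5/2)*conj(1) + 2*(3*sqrt(5)/2 + 7/2)*conj(1) + 5*(1)*conj(-1) + 5*(3)*conj(-1)]
      = (1/20)[(11) + (5) + (-5 + 3*sqrt(5)) + (7 - 3*sqrt(5)) + (-3*sqrt(5) - 5) + (3*sqrt(5) + 7) + (-5) + (-15)] = 0/20 = 0
  <chi_rho, chi_3> = (1/20)[1*(11)*conj(1) + 1*(5)*conj(-1) + 2*(-5/2 + 3*sqrt(5)/2)*conj(-1) + 2*(7/2 - 3*sqrt(5)/2)*conj(1) + 2*(-3*sqrt(5)/2 - 5/2)*conj(-1) + 2*(3*sqrt(5)/2 + 7/2)*conj(1) + 5*(1)*conj(1) + 5*(3)*conj(-1)]
      = (1/20)[(11) + (-5) + (5 - 3*sqrt(5)) + (7 - 3*sqrt(5)) + (5 + 3*sqrt(5)) + (3*sqrt(5) + 7) + (5) + (-15)] = 20/20 = 1
  <chi_rho, chi_4> = (1/20)[1*(11)*conj(1) + 1*(5)*conj(-1) + 2*(-5/2 + 3*sqrt(5)/2)*conj(-1) + 2*(7/2 - 3*sqrt(5)/2)*conj(1) + 2*(-3*sqrt(5)/2 - 5/2)*conj(-1) + 2*(3*sqrt(5)/2 + 7/2)*conj(1) + 5*(1)*conj(-1) + 5*(3)*conj(1)]
      = (1/20)[(11) + (-5) + (5 - 3*sqrt(5)) + (7 - 3*sqrt(5)) + (5 + 3*sqrt(5)) + (3*sqrt(5) + 7) + (-5) + (15)] = 40/20 = 2
  <chi_rho, chi_5> = (1/20)[1*(11)*conj(2) + 1*(5)*conj(-2) + 2*(-5/2 + 3*sqrt(5)/2)*conj(1/2 + sqrt(5)/2) + 2*(7/2 - 3*sqrt(5)/2)*conj(-1/2 + sqrt(5)/2) + 2*(-3*sqrt(5)/2 - 5/2)*conj(1/2 - sqrt(5)/2) + 2*(3*sqrt(5)/2 + 7/2)*conj(-sqrt(5)/2 - 1/2) + 5*(1)*conj(0) + 5*(3)*conj(0)]
      = (1/20)[(22) + (-10) + (5 - sqrt(5)) + (-11 + 5*sqrt(5)) + (sqrt(5) + 5) + (-5*sqrt(5) - 11) + (0) + (0)] = 0/20 = 0
  <chi_rho, chi_6> = (1/20)[1*(11)*conj(2) + 1*(5)*conj(2) + 2*(-5/2 + 3*sqrt(5)/2)*conj(-1/2 + sqrt(5)/2) + 2*(7/2 - 3*sqrt(5)/2)*conj(-sqrt(5)/2 - 1/2) + 2*(-3*sqrt(5)/2 - 5/2)*conj(-sqrt(5)/2 - 1/2) + 2*(3*sqrt(5)/2 + 7/2)*conj(-1/2 + sqrt(5)/2) + 5*(1)*conj(0) + 5*(3)*conj(0)]
      = (1/20)[(22) + (10) + (10 - 4*sqrt(5)) + (4 - 2*sqrt(5)) + (4*sqrt(5) + 10) + (4 + 2*sqrt(5)) + (0) + (0)] = 60/20 = 3
  <chi_rho, chi_7> = (1/20)[1*(11)*conj(2) + 1*(5)*conj(-2) + 2*(-5/2 + 3*sqrt(5)/2)*conj(1/2 - sqrt(5)/2) + 2*(7/2 - 3*sqrt(5)/2)*conj(-sqrt(5)/2 - 1/2) + 2*(-3*sqrt(5)/2 - 5/2)*conj(1/2 + sqrt(5)/2) + 2*(3*sqrt(5)/2 + 7/2)*conj(-1/2 + sqrt(5)/2) + 5*(1)*conj(0) + 5*(3)*conj(0)]
      = (1/20)[(22) + (-10) + (-10 + 4*sqrt(5)) + (4 - 2*sqrt(5)) + (-10 - 4*sqrt(5)) + (4 + 2*sqrt(5)) + (0) + (0)] = 0/20 = 0
  <chi_rho, chi_8> = (1/20)[1*(11)*conj(2) + 1*(5)*conj(2) + 2*(-5/2 + 3*sqrt(5)/2)*conj(-sqrt(5)/2 - 1/2) + 2*(7/2 - 3*sqrt(5)/2)*conj(-1/2 + sqrt(5)/2) + 2*(-3*sqrt(5)/2 - 5/2)*conj(-1/2 + sqrt(5)/2) + 2*(3*sqrt(5)/2 + 7/2)*conj(-sqrt(5)/2 - 1/2) + 5*(1)*conj(0) + 5*(3)*conj(0)]
      = (1/20)[(22) + (10) + (-5 + sqrt(5)) + (-11 + 5*sqrt(5)) + (-5 - sqrt(5)) + (-5*sqrt(5) - 11) + (0) + (0)] = 0/20 = 0
Dimension check: dim(rho) = sum (mult * dim) = 2*1 + 0*1 + 1*1 + 2*1 + 0*2 + 3*2 + 0*2 + 0*2 = 11 = chi_rho(e) = 11.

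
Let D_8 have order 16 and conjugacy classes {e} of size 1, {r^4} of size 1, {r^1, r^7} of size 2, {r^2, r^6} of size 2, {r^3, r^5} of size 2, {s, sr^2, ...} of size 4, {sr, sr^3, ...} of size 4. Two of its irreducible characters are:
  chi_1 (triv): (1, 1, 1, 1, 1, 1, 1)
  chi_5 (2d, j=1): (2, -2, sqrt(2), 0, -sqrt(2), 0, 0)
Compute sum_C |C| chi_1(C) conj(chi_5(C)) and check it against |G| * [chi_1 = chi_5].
Sum = 0; so <chi_1, chi_5> = 0 (distinct irreducibles are orthogonal).

Justification: Compute term by term over conjugacy classes (|C| * chi_1(C) * conj(chi_5(C))):
  1*(1)*conj(2) + 1*(1)*conj(-2) + 2*(1)*conj(sqrt(2)) + 2*(1)*conj(0) + 2*(1)*conj(-sqrt(2)) + 4*(1)*conj(0) + 4*(1)*conj(0)
  = (2) + (-2) + (2*sqrt(2)) + (0) + (-2*sqrt(2)) + (0) + (0)
  = 0.
Dividing by |G| = 16 gives 0/16 = 0, matching the row-orthogonality relation <chi_1, chi_5> = [chi_1 = chi_5].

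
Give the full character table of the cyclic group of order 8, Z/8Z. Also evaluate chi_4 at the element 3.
Character table of Z/8Z (irreps indexed chi_0,...,chi_7 with chi_k(m) = zeta_8^(k*m), zeta_8 = exp(2*pi*i/8)):
  irrep \ class  {0} (size 1)  {1} (size 1)    {2} (size 1)  {3} (size 1)    {4} (size 1)  {5} (size 1)    {6} (size 1)  {7} (size 1)  
  chi_0          1             1               1             1               1             1               1             1             
  chi_1          1             exp(I*pi/4)     I             exp(3*I*pi/4)   -1            exp(-3*I*pi/4)  -I            exp(-I*pi/4)  
  chi_2          1             I               -1            -I              1             I               -1            -I            
  chi_3          1             exp(3*I*pi/4)   -I            exp(I*pi/4)     -1            exp(-I*pi/4)    I             exp(-3*I*pi/4)
  chi_4          1             -1              1             -1              1             -1              1             -1            
  chi_5          1             exp(-3*I*pi/4)  I             exp(-I*pi/4)    -1            exp(I*pi/4)     -I            exp(3*I*pi/4) 
  chi_6          1             -I              -1            I               1             -I              -1            I             
  chi_7          1             exp(-I*pi/4)    -I            exp(-3*I*pi/4)  -1            exp(3*I*pi/4)   I             exp(I*pi/4)   

Spot check: chi_4(3) = zeta_8^(4*3) = zeta_8^12 = -1.

Derivation: Z/8Z is abelian, so all 8 irreducible complex representations are 1-dimensional. They are given by chi_k(m) = zeta_8^(k*m) for k = 0,...,7. Row orthogonality: sum_m chi_k(m) conj(chi_l(m)) = 8 * [k = l].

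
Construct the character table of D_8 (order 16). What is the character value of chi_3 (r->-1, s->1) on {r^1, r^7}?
Conjugacy classes: {e} of size 1, {r^4} of size 1, {r^1, r^7} of size 2, {r^2, r^6} of size 2, {r^3, r^5} of size 2, {s, sr^2, ...} of size 4, {sr, sr^3, ...} of size 4.
Character table:
  irrep \ class              {e} (size 1)  {r^4} (size 1)  {r^1, r^7} (size 2)  {r^2, r^6} (size 2)  {r^3, r^5} (size 2)  {s, sr^2, ...} (size 4)  {sr, sr^3, ...} (size 4)
  chi_1 (triv)               1             1               1                    1                    1                    1                        1                       
  chi_2 (sign: r->1, s->-1)  1             1               1                    1                    1                    -1                       -1                      
  chi_3 (r->-1, s->1)        1             1               -1                   1                    -1                   1                        -1                      
  chi_4 (r->-1, s->-1)       1             1               -1                   1                    -1                   -1                       1                       
  chi_5 (2d, j=1)            2             -2              sqrt(2)              0                    -sqrt(2)             0                        0                       
  chi_6 (2d, j=2)            2             2               0                    -2                   0                    0                        0                       
  chi_7 (2d, j=3)            2             -2              -sqrt(2)             0                    sqrt(2)              0                        0                       

Spot check: chi_3 (r->-1, s->1) on {r^1, r^7} = -1.

Derivation: D_8 has order 2*8 = 16 with 7 conjugacy classes, hence 7 irreducibles. Sum of squared dims 1 + 1 + 1 + 1 + 4 + 4 + 4 = 16 = |G|. Linear characters come from the abelianisation; the 2-dimensional irreps have character r^k -> 2*cos(2*pi*j*k/8), reflections -> 0.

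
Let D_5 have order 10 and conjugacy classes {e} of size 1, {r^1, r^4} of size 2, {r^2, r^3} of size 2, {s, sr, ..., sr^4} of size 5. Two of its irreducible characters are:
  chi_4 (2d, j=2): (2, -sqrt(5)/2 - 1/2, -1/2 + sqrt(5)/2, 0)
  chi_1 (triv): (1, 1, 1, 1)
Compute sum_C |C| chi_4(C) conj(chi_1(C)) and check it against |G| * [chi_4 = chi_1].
Sum = 0; so <chi_4, chi_1> = 0 (distinct irreducibles are orthogonal).

Why: Compute term by term over conjugacy classes (|C| * chi_4(C) * conj(chi_1(C))):
  1*(2)*conj(1) + 2*(-sqrt(5)/2 - 1/2)*conj(1) + 2*(-1/2 + sqrt(5)/2)*conj(1) + 5*(0)*conj(1)
  = (2) + (-sqrt(5) - 1) + (-1 + sqrt(5)) + (0)
  = 0.
Dividing by |G| = 10 gives 0/10 = 0, matching the row-orthogonality relation <chi_4, chi_1> = [chi_4 = chi_1].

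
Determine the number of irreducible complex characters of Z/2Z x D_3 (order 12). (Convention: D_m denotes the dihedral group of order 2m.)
6

Derivation: The number of irreducible complex representations of a finite group equals its number of conjugacy classes. For a direct product, #classes(G x H) = #classes(G) * #classes(H). Z/2Z has 2 classes (abelian), D_3 has 3 classes, so 2 * 3 = 6, so Z/2Z x D_3 (order 12) has exactly 6 irreducible complex representations.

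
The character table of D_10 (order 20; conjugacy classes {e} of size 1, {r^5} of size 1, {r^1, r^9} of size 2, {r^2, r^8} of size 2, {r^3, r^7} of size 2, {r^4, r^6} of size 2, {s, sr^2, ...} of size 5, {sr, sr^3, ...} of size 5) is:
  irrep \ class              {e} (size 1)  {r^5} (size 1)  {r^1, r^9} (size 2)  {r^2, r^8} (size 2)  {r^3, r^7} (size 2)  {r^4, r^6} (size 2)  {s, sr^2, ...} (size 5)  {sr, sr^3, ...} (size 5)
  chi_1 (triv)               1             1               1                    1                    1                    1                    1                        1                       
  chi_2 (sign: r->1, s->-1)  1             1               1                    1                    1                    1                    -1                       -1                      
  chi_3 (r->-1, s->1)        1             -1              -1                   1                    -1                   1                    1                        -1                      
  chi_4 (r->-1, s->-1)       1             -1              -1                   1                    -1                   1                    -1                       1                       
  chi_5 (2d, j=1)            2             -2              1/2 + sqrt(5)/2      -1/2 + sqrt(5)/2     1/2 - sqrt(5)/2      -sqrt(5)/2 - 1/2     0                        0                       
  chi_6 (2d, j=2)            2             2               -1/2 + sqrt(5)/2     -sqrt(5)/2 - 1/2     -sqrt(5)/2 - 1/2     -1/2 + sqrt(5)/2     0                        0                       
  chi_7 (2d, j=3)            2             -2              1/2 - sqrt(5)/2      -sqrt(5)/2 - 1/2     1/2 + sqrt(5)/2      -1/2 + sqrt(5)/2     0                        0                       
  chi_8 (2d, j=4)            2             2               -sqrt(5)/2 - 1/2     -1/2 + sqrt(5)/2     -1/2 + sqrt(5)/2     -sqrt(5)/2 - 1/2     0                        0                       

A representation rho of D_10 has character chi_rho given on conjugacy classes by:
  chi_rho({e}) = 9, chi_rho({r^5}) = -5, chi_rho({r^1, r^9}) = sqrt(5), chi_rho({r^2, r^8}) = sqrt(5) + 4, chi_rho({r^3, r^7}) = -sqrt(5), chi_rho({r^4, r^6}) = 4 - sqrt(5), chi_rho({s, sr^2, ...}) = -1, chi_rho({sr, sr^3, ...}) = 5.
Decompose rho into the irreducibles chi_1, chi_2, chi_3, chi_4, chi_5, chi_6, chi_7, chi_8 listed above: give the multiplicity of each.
Multiplicities: chi_1: 2, chi_2: 0, chi_3: 0, chi_4: 3, chi_5: 2, chi_6: 0, chi_7: 0, chi_8: 0.

Proof sketch: Use <chi_rho, chi> = (1/|G|) sum_C |C| * chi_rho(C) * conj(chi(C)) with |G| = 20 for each irreducible chi in the table:
  <chi_rho, chi_1> = (1/20)[1*(9)*conj(1) + 1*(-5)*conj(1) + 2*(sqrt(5))*conj(1) + 2*(sqrt(5) + 4)*conj(1) + 2*(-sqrt(5))*conj(1) + 2*(4 - sqrt(5))*conj(1) + 5*(-1)*conj(1) + 5*(5)*conj(1)]
      = (1/20)[(9) + (-5) + (2*sqrt(5)) + (2*sqrt(5) + 8) + (-2*sqrt(5)) + (8 - 2*sqrt(5)) + (-5) + (25)] = 40/20 = 2
  <chi_rho, chi_2> = (1/20)[1*(9)*conj(1) + 1*(-5)*conj(1) + 2*(sqrt(5))*conj(1) + 2*(sqrt(5) + 4)*conj(1) + 2*(-sqrt(5))*conj(1) + 2*(4 - sqrt(5))*conj(1) + 5*(-1)*conj(-1) + 5*(5)*conj(-1)]
      = (1/20)[(9) + (-5) + (2*sqrt(5)) + (2*sqrt(5) + 8) + (-2*sqrt(5)) + (8 - 2*sqrt(5)) + (5) + (-25)] = 0/20 = 0
  <chi_rho, chi_3> = (1/20)[1*(9)*conj(1) + 1*(-5)*conj(-1) + 2*(sqrt(5))*conj(-1) + 2*(sqrt(5) + 4)*conj(1) + 2*(-sqrt(5))*conj(-1) + 2*(4 - sqrt(5))*conj(1) + 5*(-1)*conj(1) + 5*(5)*conj(-1)]
      = (1/20)[(9) + (5) + (-2*sqrt(5)) + (2*sqrt(5) + 8) + (2*sqrt(5)) + (8 - 2*sqrt(5)) + (-5) + (-25)] = 0/20 = 0
  <chi_rho, chi_4> = (1/20)[1*(9)*conj(1) + 1*(-5)*conj(-1) + 2*(sqrt(5))*conj(-1) + 2*(sqrt(5) + 4)*conj(1) + 2*(-sqrt(5))*conj(-1) + 2*(4 - sqrt(5))*conj(1) + 5*(-1)*conj(-1) + 5*(5)*conj(1)]
      = (1/20)[(9) + (5) + (-2*sqrt(5)) + (2*sqrt(5) + 8) + (2*sqrt(5)) + (8 - 2*sqrt(5)) + (5) + (25)] = 60/20 = 3
  <chi_rho, chi_5> = (1/20)[1*(9)*conj(2) + 1*(-5)*conj(-2) + 2*(sqrt(5))*conj(1/2 + sqrt(5)/2) + 2*(sqrt(5) + 4)*conj(-1/2 + sqrt(5)/2) + 2*(-sqrt(5))*conj(1/2 - sqrt(5)/2) + 2*(4 - sqrt(5))*conj(-sqrt(5)/2 - 1/2) + 5*(-1)*conj(0) + 5*(5)*conj(0)]
      = (1/20)[(18) + (10) + (sqrt(5) + 5) + (1 + 3*sqrt(5)) + (5 - sqrt(5)) + (1 - 3*sqrt(5)) + (0) + (0)] = 40/20 = 2
  <chi_rho, chi_6> = (1/20)[1*(9)*conj(2) + 1*(-5)*conj(2) + 2*(sqrt(5))*conj(-1/2 + sqrt(5)/2) + 2*(sqrt(5) + 4)*conj(-sqrt(5)/2 - 1/2) + 2*(-sqrt(5))*conj(-sqrt(5)/2 - 1/2) + 2*(4 - sqrt(5))*conj(-1/2 + sqrt(5)/2) + 5*(-1)*conj(0) + 5*(5)*conj(0)]
      = (1/20)[(18) + (-10) + (5 - sqrt(5)) + (-5*sqrt(5) - 9) + (sqrt(5) + 5) + (-9 + 5*sqrt(5)) + (0) + (0)] = 0/20 = 0
  <chi_rho, chi_7> = (1/20)[1*(9)*conj(2) + 1*(-5)*conj(-2) + 2*(sqrt(5))*conj(1/2 - sqrt(5)/2) + 2*(sqrt(5) + 4)*conj(-sqrt(5)/2 - 1/2) + 2*(-sqrt(5))*conj(1/2 + sqrt(5)/2) + 2*(4 - sqrt(5))*conj(-1/2 + sqrt(5)/2) + 5*(-1)*conj(0) + 5*(5)*conj(0)]
      = (1/20)[(18) + (10) + (-5 + sqrt(5)) + (-5*sqrt(5) - 9) + (-5 - sqrt(5)) + (-9 + 5*sqrt(5)) + (0) + (0)] = 0/20 = 0
  <chi_rho, chi_8> = (1/20)[1*(9)*conj(2) + 1*(-5)*conj(2) + 2*(sqrt(5))*conj(-sqrt(5)/2 - 1/2) + 2*(sqrt(5) + 4)*conj(-1/2 + sqrt(5)/2) + 2*(-sqrt(5))*conj(-1/2 + sqrt(5)/2) + 2*(4 - sqrt(5))*conj(-sqrt(5)/2 - 1/2) + 5*(-1)*conj(0) + 5*(5)*conj(0)]
      = (1/20)[(18) + (-10) + (-5 - sqrt(5)) + (1 + 3*sqrt(5)) + (-5 + sqrt(5)) + (1 - 3*sqrt(5)) + (0) + (0)] = 0/20 = 0
Dimension check: dim(rho) = sum (mult * dim) = 2*1 + 0*1 + 0*1 + 3*1 + 2*2 + 0*2 + 0*2 + 0*2 = 9 = chi_rho(e) = 9.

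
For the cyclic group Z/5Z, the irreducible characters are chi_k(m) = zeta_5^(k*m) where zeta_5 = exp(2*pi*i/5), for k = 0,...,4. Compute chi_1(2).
chi_1(2) = zeta_5^2 = exp(4*I*pi/5)

Explanation: chi_1(2) = zeta_5^(1*2) = zeta_5^2. Since zeta_5^5 = 1, this equals zeta_5^2 = exp(2*pi*i*2/5) = exp(4*I*pi/5).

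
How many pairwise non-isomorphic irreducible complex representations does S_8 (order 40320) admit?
22

Reasoning: The number of irreducible complex representations of a finite group equals its number of conjugacy classes. Conjugacy classes in S_8 correspond to cycle types, i.e. partitions of 8; there are p(8) = 22 of them, so S_8 (order 40320) has exactly 22 irreducible complex representations.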